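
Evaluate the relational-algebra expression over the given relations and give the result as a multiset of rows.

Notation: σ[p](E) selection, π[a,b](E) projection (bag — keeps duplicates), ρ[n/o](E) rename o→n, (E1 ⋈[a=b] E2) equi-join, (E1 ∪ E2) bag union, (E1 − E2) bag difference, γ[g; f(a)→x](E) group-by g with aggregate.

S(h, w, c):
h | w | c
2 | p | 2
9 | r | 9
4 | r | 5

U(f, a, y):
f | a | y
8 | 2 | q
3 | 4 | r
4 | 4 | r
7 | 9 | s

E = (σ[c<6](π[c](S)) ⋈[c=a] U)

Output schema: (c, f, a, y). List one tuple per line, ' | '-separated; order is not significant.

Row counts bottom-up:
  S → 3
  π[c](S) → 3
  σ[c<6](π[c](S)) → 2
  U → 4
  (σ[c<6](π[c](S)) ⋈[c=a] U) → 1

== RESULT ==
c | f | a | y
2 | 8 | 2 | q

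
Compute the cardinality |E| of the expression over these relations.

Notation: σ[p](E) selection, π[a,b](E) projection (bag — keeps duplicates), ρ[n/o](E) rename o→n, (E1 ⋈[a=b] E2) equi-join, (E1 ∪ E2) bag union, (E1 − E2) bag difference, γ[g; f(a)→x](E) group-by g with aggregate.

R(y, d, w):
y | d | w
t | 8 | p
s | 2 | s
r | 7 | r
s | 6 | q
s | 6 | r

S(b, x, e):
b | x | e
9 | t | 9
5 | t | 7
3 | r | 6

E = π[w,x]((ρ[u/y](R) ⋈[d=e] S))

Subexpression sizes:
  R → 5
  ρ[u/y](R) → 5
  S → 3
  (ρ[u/y](R) ⋈[d=e] S) → 3
  π[w,x]((ρ[u/y](R) ⋈[d=e] S)) → 3

|E| = 3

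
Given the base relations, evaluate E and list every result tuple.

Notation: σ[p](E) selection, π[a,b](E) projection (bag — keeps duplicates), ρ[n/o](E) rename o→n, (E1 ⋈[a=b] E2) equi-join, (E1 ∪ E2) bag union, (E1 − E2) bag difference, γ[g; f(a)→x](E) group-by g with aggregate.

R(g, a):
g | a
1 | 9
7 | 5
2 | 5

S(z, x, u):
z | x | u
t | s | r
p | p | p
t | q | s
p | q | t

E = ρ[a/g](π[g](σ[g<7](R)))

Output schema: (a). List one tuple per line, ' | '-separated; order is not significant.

Subexpression sizes:
  R → 3
  σ[g<7](R) → 2
  π[g](σ[g<7](R)) → 2
  ρ[a/g](π[g](σ[g<7](R))) → 2

== RESULT ==
a
1
2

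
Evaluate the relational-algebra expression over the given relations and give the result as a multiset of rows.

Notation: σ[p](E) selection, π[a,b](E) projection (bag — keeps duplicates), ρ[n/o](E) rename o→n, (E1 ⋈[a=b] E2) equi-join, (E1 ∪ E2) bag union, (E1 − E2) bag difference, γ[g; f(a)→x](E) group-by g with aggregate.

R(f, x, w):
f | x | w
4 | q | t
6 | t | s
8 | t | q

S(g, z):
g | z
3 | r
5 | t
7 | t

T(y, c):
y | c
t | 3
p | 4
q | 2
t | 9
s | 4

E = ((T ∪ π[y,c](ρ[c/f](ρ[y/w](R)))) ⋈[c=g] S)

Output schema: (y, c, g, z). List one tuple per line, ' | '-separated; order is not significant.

Stepwise |·|:
  T → 5
  R → 3
  ρ[y/w](R) → 3
  ρ[c/f](ρ[y/w](R)) → 3
  π[y,c](ρ[c/f](ρ[y/w](R))) → 3
  (T ∪ π[y,c](ρ[c/f](ρ[y/w](R)))) → 8
  S → 3
  ((T ∪ π[y,c](ρ[c/f](ρ[y/w](R)))) ⋈[c=g] S) → 1

== RESULT ==
y | c | g | z
t | 3 | 3 | r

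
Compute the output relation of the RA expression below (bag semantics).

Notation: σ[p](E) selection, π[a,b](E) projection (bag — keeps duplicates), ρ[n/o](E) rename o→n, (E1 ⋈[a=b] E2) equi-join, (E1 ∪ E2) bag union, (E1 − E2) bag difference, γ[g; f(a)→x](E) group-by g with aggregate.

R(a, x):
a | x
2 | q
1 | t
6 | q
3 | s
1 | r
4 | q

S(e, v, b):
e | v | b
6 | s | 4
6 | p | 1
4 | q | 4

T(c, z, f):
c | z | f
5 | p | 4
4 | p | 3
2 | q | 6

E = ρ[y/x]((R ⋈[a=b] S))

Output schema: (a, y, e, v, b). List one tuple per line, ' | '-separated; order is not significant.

Subexpression sizes:
  R → 6
  S → 3
  (R ⋈[a=b] S) → 4
  ρ[y/x]((R ⋈[a=b] S)) → 4

== RESULT ==
a | y | e | v | b
1 | r | 6 | p | 1
1 | t | 6 | p | 1
4 | q | 4 | q | 4
4 | q | 6 | s | 4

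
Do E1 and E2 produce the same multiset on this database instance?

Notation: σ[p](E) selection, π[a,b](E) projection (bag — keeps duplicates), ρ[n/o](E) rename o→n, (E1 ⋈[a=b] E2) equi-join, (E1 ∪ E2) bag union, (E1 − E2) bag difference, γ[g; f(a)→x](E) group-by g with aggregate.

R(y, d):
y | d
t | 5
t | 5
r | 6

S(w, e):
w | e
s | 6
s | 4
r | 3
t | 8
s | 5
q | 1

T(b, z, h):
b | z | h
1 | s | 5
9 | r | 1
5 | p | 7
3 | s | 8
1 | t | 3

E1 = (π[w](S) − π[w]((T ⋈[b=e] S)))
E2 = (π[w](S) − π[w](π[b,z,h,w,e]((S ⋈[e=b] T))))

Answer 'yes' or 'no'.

E1 row counts bottom-up:
  S → 6
  π[w](S) → 6
  T → 5
  S → 6
  (T ⋈[b=e] S) → 4
  π[w]((T ⋈[b=e] S)) → 4
  (π[w](S) − π[w]((T ⋈[b=e] S))) → 3
E2 row counts bottom-up:
  S → 6
  π[w](S) → 6
  S → 6
  T → 5
  (S ⋈[e=b] T) → 4
  π[b,z,h,w,e]((S ⋈[e=b] T)) → 4
  π[w](π[b,z,h,w,e]((S ⋈[e=b] T))) → 4
  (π[w](S) − π[w](π[b,z,h,w,e]((S ⋈[e=b] T)))) → 3

E1 and E2 produce the same multiset:
w
s
s
t

yes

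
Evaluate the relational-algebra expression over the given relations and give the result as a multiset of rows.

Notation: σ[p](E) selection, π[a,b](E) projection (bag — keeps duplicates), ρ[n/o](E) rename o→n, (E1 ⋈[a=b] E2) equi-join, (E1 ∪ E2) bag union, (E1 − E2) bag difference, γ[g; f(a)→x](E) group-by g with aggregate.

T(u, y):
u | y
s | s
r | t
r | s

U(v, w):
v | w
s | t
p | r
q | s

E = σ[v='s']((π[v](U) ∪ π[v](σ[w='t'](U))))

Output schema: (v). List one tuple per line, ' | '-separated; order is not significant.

Row counts bottom-up:
  U → 3
  π[v](U) → 3
  U → 3
  σ[w='t'](U) → 1
  π[v](σ[w='t'](U)) → 1
  (π[v](U) ∪ π[v](σ[w='t'](U))) → 4
  σ[v='s']((π[v](U) ∪ π[v](σ[w='t'](U)))) → 2

== RESULT ==
v
s
s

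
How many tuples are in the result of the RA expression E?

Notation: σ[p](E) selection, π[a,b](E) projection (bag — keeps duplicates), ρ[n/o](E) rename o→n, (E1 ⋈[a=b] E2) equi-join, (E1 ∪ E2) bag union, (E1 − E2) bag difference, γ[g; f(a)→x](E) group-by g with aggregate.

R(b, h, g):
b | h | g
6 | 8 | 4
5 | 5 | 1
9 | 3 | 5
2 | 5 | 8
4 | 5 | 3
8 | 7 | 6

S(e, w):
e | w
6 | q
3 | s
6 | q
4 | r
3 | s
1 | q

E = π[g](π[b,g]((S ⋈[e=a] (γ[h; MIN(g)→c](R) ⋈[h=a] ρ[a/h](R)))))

Subexpression sizes:
  S → 6
  R → 6
  γ[h; MIN(g)→c](R) → 4
  R → 6
  ρ[a/h](R) → 6
  (γ[h; MIN(g)→c](R) ⋈[h=a] ρ[a/h](R)) → 6
  (S ⋈[e=a] (γ[h; MIN(g)→c](R) ⋈[h=a] ρ[a/h](R))) → 2
  π[b,g]((S ⋈[e=a] (γ[h; MIN(g)→c](R) ⋈[h=a] ρ[a/h](R)))) → 2
  π[g](π[b,g]((S ⋈[e=a] (γ[h; MIN(g)→c](R) ⋈[h=a] ρ[a/h](R))))) → 2

|E| = 2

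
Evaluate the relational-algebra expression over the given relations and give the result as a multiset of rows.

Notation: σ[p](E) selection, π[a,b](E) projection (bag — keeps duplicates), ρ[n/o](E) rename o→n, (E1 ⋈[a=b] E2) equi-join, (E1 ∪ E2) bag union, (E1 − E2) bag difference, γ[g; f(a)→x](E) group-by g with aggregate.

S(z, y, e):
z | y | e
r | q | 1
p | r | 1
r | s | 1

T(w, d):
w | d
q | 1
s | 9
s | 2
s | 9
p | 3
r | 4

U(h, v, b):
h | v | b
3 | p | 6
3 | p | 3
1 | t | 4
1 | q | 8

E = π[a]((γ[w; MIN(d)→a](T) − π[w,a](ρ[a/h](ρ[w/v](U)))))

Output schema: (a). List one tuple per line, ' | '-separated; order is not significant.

Per-node cardinality:
  T → 6
  γ[w; MIN(d)→a](T) → 4
  U → 4
  ρ[w/v](U) → 4
  ρ[a/h](ρ[w/v](U)) → 4
  π[w,a](ρ[a/h](ρ[w/v](U))) → 4
  (γ[w; MIN(d)→a](T) − π[w,a](ρ[a/h](ρ[w/v](U)))) → 2
  π[a]((γ[w; MIN(d)→a](T) − π[w,a](ρ[a/h](ρ[w/v](U))))) → 2

== RESULT ==
a
2
4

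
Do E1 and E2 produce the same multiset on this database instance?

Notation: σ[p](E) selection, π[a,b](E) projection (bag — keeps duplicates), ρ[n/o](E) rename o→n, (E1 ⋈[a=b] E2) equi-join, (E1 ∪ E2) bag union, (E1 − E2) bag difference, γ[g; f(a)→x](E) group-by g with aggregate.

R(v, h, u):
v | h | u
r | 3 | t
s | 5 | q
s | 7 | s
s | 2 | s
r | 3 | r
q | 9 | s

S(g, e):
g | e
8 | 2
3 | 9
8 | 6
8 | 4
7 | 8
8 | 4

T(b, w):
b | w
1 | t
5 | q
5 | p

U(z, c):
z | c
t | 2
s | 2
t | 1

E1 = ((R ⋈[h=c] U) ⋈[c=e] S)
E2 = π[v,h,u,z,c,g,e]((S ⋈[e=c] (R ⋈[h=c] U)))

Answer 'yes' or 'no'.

E1 row counts bottom-up:
  R → 6
  U → 3
  (R ⋈[h=c] U) → 2
  S → 6
  ((R ⋈[h=c] U) ⋈[c=e] S) → 2
E2 row counts bottom-up:
  S → 6
  R → 6
  U → 3
  (R ⋈[h=c] U) → 2
  (S ⋈[e=c] (R ⋈[h=c] U)) → 2
  π[v,h,u,z,c,g,e]((S ⋈[e=c] (R ⋈[h=c] U))) → 2

E1 and E2 produce the same multiset:
v | h | u | z | c | g | e
s | 2 | s | s | 2 | 8 | 2
s | 2 | s | t | 2 | 8 | 2

yes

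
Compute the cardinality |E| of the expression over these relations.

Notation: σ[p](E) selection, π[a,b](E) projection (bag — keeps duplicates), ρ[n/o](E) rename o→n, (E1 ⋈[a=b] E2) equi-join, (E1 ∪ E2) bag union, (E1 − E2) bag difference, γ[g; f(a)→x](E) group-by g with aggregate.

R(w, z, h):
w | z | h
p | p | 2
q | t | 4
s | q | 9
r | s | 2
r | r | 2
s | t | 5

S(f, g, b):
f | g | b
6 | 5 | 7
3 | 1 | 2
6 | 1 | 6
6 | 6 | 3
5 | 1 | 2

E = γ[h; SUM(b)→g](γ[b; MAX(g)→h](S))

Stepwise |·|:
  S → 5
  γ[b; MAX(g)→h](S) → 4
  γ[h; SUM(b)→g](γ[b; MAX(g)→h](S)) → 3

|E| = 3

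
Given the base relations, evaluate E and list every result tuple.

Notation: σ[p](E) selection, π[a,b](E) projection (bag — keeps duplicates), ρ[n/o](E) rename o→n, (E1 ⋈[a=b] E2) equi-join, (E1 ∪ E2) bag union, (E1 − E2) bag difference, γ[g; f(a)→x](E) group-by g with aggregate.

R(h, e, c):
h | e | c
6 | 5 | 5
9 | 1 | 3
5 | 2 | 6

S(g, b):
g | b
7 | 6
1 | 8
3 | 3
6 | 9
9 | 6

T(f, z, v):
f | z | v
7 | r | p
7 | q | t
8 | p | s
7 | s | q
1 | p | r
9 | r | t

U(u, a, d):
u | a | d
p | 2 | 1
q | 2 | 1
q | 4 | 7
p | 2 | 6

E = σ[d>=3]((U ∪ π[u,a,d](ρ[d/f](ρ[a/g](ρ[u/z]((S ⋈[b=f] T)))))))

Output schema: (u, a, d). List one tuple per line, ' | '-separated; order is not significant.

Stepwise |·|:
  U → 4
  S → 5
  T → 6
  (S ⋈[b=f] T) → 2
  ρ[u/z]((S ⋈[b=f] T)) → 2
  ρ[a/g](ρ[u/z]((S ⋈[b=f] T))) → 2
  ρ[d/f](ρ[a/g](ρ[u/z]((S ⋈[b=f] T)))) → 2
  π[u,a,d](ρ[d/f](ρ[a/g](ρ[u/z]((S ⋈[b=f] T))))) → 2
  (U ∪ π[u,a,d](ρ[d/f](ρ[a/g](ρ[u/z]((S ⋈[b=f] T)))))) → 6
  σ[d>=3]((U ∪ π[u,a,d](ρ[d/f](ρ[a/g](ρ[u/z]((S ⋈[b=f] T))))))) → 4

== RESULT ==
u | a | d
p | 1 | 8
p | 2 | 6
q | 4 | 7
r | 6 | 9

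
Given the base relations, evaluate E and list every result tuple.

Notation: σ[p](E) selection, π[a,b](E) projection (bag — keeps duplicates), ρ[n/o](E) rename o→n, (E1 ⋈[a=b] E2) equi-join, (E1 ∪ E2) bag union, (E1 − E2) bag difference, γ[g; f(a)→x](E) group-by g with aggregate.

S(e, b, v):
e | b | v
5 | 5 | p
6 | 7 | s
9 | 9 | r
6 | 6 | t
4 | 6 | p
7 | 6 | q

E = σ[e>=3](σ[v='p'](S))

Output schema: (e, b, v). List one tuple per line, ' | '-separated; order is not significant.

Per-node cardinality:
  S → 6
  σ[v='p'](S) → 2
  σ[e>=3](σ[v='p'](S)) → 2

== RESULT ==
e | b | v
4 | 6 | p
5 | 5 | p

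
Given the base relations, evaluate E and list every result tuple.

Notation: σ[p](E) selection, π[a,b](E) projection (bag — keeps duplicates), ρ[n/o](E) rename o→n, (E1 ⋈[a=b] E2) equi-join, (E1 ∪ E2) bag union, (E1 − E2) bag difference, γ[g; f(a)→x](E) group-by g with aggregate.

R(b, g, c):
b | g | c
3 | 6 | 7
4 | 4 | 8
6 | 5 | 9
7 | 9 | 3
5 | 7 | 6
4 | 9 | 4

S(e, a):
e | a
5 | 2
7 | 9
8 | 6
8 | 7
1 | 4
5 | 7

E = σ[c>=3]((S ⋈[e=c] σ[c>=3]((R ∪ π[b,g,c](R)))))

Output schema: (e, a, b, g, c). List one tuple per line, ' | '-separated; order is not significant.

Subexpression sizes:
  S → 6
  R → 6
  R → 6
  π[b,g,c](R) → 6
  (R ∪ π[b,g,c](R)) → 12
  σ[c>=3]((R ∪ π[b,g,c](R))) → 12
  (S ⋈[e=c] σ[c>=3]((R ∪ π[b,g,c](R)))) → 6
  σ[c>=3]((S ⋈[e=c] σ[c>=3]((R ∪ π[b,g,c](R))))) → 6

== RESULT ==
e | a | b | g | c
7 | 9 | 3 | 6 | 7
7 | 9 | 3 | 6 | 7
8 | 6 | 4 | 4 | 8
8 | 6 | 4 | 4 | 8
8 | 7 | 4 | 4 | 8
8 | 7 | 4 | 4 | 8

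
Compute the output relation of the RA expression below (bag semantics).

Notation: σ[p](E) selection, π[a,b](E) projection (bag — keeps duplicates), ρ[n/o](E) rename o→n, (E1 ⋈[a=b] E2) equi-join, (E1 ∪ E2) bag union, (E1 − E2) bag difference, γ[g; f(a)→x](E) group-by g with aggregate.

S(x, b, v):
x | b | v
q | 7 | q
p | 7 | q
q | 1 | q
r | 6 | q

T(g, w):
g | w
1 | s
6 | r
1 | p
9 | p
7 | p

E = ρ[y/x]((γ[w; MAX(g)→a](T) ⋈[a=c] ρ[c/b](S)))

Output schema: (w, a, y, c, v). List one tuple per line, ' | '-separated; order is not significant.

Stepwise |·|:
  T → 5
  γ[w; MAX(g)→a](T) → 3
  S → 4
  ρ[c/b](S) → 4
  (γ[w; MAX(g)→a](T) ⋈[a=c] ρ[c/b](S)) → 2
  ρ[y/x]((γ[w; MAX(g)→a](T) ⋈[a=c] ρ[c/b](S))) → 2

== RESULT ==
w | a | y | c | v
r | 6 | r | 6 | q
s | 1 | q | 1 | q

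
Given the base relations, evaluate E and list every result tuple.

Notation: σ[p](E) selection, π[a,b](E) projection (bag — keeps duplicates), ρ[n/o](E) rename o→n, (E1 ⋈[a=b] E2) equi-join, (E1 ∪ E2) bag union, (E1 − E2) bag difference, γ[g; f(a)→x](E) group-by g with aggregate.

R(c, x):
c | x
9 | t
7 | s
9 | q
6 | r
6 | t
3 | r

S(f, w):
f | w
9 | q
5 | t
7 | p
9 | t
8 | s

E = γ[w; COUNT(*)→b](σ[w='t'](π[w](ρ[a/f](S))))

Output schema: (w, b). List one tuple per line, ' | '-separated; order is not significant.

Row counts bottom-up:
  S → 5
  ρ[a/f](S) → 5
  π[w](ρ[a/f](S)) → 5
  σ[w='t'](π[w](ρ[a/f](S))) → 2
  γ[w; COUNT(*)→b](σ[w='t'](π[w](ρ[a/f](S)))) → 1

== RESULT ==
w | b
t | 2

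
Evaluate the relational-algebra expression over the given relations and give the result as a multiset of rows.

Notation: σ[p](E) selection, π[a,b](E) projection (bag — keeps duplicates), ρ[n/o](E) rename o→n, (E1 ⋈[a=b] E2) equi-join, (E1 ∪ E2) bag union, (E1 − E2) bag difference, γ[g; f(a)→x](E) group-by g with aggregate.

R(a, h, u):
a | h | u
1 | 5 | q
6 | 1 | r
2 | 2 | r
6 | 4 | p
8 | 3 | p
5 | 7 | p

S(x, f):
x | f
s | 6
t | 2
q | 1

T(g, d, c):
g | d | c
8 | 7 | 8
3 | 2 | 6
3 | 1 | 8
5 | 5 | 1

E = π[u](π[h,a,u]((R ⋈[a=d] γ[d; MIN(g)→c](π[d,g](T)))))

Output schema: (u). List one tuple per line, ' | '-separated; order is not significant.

Subexpression sizes:
  R → 6
  T → 4
  π[d,g](T) → 4
  γ[d; MIN(g)→c](π[d,g](T)) → 4
  (R ⋈[a=d] γ[d; MIN(g)→c](π[d,g](T))) → 3
  π[h,a,u]((R ⋈[a=d] γ[d; MIN(g)→c](π[d,g](T)))) → 3
  π[u](π[h,a,u]((R ⋈[a=d] γ[d; MIN(g)→c](π[d,g](T))))) → 3

== RESULT ==
u
p
q
r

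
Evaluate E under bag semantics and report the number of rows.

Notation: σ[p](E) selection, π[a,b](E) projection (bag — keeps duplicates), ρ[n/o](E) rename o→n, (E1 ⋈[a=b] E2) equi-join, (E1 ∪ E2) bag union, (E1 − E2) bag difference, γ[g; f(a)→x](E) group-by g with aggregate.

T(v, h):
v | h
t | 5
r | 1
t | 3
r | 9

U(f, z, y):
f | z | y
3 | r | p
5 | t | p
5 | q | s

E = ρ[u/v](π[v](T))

Stepwise |·|:
  T → 4
  π[v](T) → 4
  ρ[u/v](π[v](T)) → 4

|E| = 4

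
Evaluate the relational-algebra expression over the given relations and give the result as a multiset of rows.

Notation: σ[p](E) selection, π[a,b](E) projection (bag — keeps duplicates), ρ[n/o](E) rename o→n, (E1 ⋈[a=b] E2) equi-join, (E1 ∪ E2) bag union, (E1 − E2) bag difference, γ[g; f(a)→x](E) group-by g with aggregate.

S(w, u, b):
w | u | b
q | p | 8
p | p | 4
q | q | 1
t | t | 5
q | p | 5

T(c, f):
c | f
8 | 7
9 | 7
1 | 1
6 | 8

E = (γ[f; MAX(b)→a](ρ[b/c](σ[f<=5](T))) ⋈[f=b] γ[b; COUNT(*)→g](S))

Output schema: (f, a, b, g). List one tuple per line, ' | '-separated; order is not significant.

Row counts bottom-up:
  T → 4
  σ[f<=5](T) → 1
  ρ[b/c](σ[f<=5](T)) → 1
  γ[f; MAX(b)→a](ρ[b/c](σ[f<=5](T))) → 1
  S → 5
  γ[b; COUNT(*)→g](S) → 4
  (γ[f; MAX(b)→a](ρ[b/c](σ[f<=5](T))) ⋈[f=b] γ[b; COUNT(*)→g](S)) → 1

== RESULT ==
f | a | b | g
1 | 1 | 1 | 1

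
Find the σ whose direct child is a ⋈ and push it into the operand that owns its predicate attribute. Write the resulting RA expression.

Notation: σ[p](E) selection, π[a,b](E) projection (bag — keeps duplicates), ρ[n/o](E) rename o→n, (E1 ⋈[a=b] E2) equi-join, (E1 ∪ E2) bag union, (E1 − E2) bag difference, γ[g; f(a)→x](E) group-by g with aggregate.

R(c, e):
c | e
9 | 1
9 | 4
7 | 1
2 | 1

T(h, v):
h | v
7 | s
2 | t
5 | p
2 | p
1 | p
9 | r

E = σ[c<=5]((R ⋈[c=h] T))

σ filters on c, owned by the left side.
E' = (σ[c<=5](R) ⋈[c=h] T)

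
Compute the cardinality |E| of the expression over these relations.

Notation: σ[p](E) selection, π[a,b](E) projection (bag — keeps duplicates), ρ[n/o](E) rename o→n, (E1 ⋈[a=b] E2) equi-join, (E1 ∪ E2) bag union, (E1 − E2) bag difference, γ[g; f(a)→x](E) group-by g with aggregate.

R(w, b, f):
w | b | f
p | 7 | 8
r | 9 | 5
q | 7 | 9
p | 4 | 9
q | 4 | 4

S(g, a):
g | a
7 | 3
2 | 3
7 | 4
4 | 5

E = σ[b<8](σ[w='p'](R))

Subexpression sizes:
  R → 5
  σ[w='p'](R) → 2
  σ[b<8](σ[w='p'](R)) → 2

|E| = 2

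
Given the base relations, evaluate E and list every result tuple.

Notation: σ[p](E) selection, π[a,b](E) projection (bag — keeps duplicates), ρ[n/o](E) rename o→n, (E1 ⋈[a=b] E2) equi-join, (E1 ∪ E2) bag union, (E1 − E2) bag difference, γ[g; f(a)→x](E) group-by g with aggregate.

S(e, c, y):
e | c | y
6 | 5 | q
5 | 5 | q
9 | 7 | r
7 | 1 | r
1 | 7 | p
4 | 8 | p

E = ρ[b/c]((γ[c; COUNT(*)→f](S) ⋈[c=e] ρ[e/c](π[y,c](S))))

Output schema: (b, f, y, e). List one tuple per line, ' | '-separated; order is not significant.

Stepwise |·|:
  S → 6
  γ[c; COUNT(*)→f](S) → 4
  S → 6
  π[y,c](S) → 6
  ρ[e/c](π[y,c](S)) → 6
  (γ[c; COUNT(*)→f](S) ⋈[c=e] ρ[e/c](π[y,c](S))) → 6
  ρ[b/c]((γ[c; COUNT(*)→f](S) ⋈[c=e] ρ[e/c](π[y,c](S)))) → 6

== RESULT ==
b | f | y | e
1 | 1 | r | 1
5 | 2 | q | 5
5 | 2 | q | 5
7 | 2 | p | 7
7 | 2 | r | 7
8 | 1 | p | 8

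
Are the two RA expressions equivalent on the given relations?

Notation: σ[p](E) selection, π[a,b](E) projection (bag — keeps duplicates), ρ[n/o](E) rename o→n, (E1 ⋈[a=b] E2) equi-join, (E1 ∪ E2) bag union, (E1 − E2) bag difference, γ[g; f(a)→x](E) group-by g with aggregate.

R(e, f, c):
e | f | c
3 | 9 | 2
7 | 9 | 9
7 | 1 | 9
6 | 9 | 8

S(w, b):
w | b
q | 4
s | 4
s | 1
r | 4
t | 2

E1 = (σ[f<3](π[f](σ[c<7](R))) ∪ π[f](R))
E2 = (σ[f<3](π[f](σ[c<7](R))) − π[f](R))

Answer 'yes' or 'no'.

E1 subexpression sizes:
  R → 4
  σ[c<7](R) → 1
  π[f](σ[c<7](R)) → 1
  σ[f<3](π[f](σ[c<7](R))) → 0
  R → 4
  π[f](R) → 4
  (σ[f<3](π[f](σ[c<7](R))) ∪ π[f](R)) → 4
E2 subexpression sizes:
  R → 4
  σ[c<7](R) → 1
  π[f](σ[c<7](R)) → 1
  σ[f<3](π[f](σ[c<7](R))) → 0
  R → 4
  π[f](R) → 4
  (σ[f<3](π[f](σ[c<7](R))) − π[f](R)) → 0

E1 result:
f
1
9
9
9
E2 result:
f
(0 rows)
Witness: (1,) appears 1× in E1 but 0× in E2.

no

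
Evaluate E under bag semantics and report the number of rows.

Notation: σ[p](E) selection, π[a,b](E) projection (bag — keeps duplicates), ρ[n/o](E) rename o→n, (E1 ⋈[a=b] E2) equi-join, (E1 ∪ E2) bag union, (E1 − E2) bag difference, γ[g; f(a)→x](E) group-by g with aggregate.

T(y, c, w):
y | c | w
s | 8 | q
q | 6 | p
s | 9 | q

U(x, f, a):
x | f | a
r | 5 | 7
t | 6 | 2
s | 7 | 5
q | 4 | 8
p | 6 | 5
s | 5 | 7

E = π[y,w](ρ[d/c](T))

Stepwise |·|:
  T → 3
  ρ[d/c](T) → 3
  π[y,w](ρ[d/c](T)) → 3

|E| = 3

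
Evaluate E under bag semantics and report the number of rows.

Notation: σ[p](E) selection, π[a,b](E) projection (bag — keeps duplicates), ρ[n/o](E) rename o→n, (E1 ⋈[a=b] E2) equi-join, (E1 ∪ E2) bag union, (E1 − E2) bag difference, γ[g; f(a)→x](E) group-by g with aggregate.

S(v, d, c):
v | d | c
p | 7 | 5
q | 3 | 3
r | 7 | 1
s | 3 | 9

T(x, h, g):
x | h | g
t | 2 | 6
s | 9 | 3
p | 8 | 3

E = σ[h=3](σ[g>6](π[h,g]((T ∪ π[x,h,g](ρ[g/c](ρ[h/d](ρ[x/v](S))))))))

Subexpression sizes:
  T → 3
  S → 4
  ρ[x/v](S) → 4
  ρ[h/d](ρ[x/v](S)) → 4
  ρ[g/c](ρ[h/d](ρ[x/v](S))) → 4
  π[x,h,g](ρ[g/c](ρ[h/d](ρ[x/v](S)))) → 4
  (T ∪ π[x,h,g](ρ[g/c](ρ[h/d](ρ[x/v](S))))) → 7
  π[h,g]((T ∪ π[x,h,g](ρ[g/c](ρ[h/d](ρ[x/v](S)))))) → 7
  σ[g>6](π[h,g]((T ∪ π[x,h,g](ρ[g/c](ρ[h/d](ρ[x/v](S))))))) → 1
  σ[h=3](σ[g>6](π[h,g]((T ∪ π[x,h,g](ρ[g/c](ρ[h/d](ρ[x/v](S)))))))) → 1

|E| = 1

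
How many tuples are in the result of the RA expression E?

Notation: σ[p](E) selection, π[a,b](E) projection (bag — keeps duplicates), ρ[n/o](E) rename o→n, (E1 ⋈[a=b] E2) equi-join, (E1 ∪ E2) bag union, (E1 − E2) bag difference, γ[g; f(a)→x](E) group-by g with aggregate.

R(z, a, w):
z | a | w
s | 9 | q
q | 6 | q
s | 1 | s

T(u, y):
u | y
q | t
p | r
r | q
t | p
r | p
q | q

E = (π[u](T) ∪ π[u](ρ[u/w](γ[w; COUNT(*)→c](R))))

Row counts bottom-up:
  T → 6
  π[u](T) → 6
  R → 3
  γ[w; COUNT(*)→c](R) → 2
  ρ[u/w](γ[w; COUNT(*)→c](R)) → 2
  π[u](ρ[u/w](γ[w; COUNT(*)→c](R))) → 2
  (π[u](T) ∪ π[u](ρ[u/w](γ[w; COUNT(*)→c](R)))) → 8

|E| = 8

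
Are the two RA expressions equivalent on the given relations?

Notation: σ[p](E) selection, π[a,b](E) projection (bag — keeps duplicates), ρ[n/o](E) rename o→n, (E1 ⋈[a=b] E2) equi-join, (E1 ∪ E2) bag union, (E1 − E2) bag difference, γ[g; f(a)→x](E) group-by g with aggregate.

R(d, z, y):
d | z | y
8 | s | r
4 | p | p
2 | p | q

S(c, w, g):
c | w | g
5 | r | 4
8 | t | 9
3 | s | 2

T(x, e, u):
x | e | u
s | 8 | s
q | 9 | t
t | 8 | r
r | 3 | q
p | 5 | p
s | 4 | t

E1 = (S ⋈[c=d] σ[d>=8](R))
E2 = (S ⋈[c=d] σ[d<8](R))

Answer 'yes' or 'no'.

E1 per-node cardinality:
  S → 3
  R → 3
  σ[d>=8](R) → 1
  (S ⋈[c=d] σ[d>=8](R)) → 1
E2 per-node cardinality:
  S → 3
  R → 3
  σ[d<8](R) → 2
  (S ⋈[c=d] σ[d<8](R)) → 0

E1 result:
c | w | g | d | z | y
8 | t | 9 | 8 | s | r
E2 result:
c | w | g | d | z | y
(0 rows)
Witness: (8, 't', 9, 8, 's', 'r') appears 1× in E1 but 0× in E2.

no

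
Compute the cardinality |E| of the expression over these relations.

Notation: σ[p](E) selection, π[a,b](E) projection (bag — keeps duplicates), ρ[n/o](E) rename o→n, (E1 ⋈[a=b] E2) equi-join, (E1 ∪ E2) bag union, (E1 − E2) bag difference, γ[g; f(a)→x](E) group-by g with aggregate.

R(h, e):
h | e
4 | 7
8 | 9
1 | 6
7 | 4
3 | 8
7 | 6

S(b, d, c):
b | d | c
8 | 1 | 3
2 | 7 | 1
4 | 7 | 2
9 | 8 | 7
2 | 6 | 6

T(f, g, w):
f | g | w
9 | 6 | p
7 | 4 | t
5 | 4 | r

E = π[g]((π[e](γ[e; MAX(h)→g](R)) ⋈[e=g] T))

Per-node cardinality:
  R → 6
  γ[e; MAX(h)→g](R) → 5
  π[e](γ[e; MAX(h)→g](R)) → 5
  T → 3
  (π[e](γ[e; MAX(h)→g](R)) ⋈[e=g] T) → 3
  π[g]((π[e](γ[e; MAX(h)→g](R)) ⋈[e=g] T)) → 3

|E| = 3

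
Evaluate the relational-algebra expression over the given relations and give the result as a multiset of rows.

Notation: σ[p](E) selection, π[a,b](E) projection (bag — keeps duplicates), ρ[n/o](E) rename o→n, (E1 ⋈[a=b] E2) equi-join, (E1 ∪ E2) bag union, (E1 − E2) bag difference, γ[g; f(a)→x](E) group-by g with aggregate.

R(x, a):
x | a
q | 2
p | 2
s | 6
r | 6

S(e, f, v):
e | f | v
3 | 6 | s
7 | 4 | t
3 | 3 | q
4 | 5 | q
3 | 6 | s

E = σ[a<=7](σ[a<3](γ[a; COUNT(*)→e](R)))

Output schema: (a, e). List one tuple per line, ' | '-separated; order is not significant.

Row counts bottom-up:
  R → 4
  γ[a; COUNT(*)→e](R) → 2
  σ[a<3](γ[a; COUNT(*)→e](R)) → 1
  σ[a<=7](σ[a<3](γ[a; COUNT(*)→e](R))) → 1

== RESULT ==
a | e
2 | 2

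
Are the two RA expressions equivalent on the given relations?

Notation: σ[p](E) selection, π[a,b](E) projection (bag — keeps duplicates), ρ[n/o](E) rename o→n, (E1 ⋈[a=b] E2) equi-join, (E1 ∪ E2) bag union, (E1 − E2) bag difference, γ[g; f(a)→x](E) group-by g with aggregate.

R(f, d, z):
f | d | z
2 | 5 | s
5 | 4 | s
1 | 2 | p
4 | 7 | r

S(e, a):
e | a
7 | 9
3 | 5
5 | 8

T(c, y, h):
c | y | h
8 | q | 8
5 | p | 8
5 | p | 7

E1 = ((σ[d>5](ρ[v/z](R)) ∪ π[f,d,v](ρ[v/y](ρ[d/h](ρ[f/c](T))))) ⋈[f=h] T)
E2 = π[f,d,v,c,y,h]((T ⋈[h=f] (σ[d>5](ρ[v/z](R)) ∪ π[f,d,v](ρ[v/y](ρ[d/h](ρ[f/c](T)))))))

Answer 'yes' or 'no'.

E1 subexpression sizes:
  R → 4
  ρ[v/z](R) → 4
  σ[d>5](ρ[v/z](R)) → 1
  T → 3
  ρ[f/c](T) → 3
  ρ[d/h](ρ[f/c](T)) → 3
  ρ[v/y](ρ[d/h](ρ[f/c](T))) → 3
  π[f,d,v](ρ[v/y](ρ[d/h](ρ[f/c](T)))) → 3
  (σ[d>5](ρ[v/z](R)) ∪ π[f,d,v](ρ[v/y](ρ[d/h](ρ[f/c](T))))) → 4
  T → 3
  ((σ[d>5](ρ[v/z](R)) ∪ π[f,d,v](ρ[v/y](ρ[d/h](ρ[f/c](T))))) ⋈[f=h] T) → 2
E2 subexpression sizes:
  T → 3
  R → 4
  ρ[v/z](R) → 4
  σ[d>5](ρ[v/z](R)) → 1
  T → 3
  ρ[f/c](T) → 3
  ρ[d/h](ρ[f/c](T)) → 3
  ρ[v/y](ρ[d/h](ρ[f/c](T))) → 3
  π[f,d,v](ρ[v/y](ρ[d/h](ρ[f/c](T)))) → 3
  (σ[d>5](ρ[v/z](R)) ∪ π[f,d,v](ρ[v/y](ρ[d/h](ρ[f/c](T))))) → 4
  (T ⋈[h=f] (σ[d>5](ρ[v/z](R)) ∪ π[f,d,v](ρ[v/y](ρ[d/h](ρ[f/c](T)))))) → 2
  π[f,d,v,c,y,h]((T ⋈[h=f] (σ[d>5](ρ[v/z](R)) ∪ π[f,d,v](ρ[v/y](ρ[d/h](ρ[f/c](T))))))) → 2

E1 and E2 produce the same multiset:
f | d | v | c | y | h
8 | 8 | q | 5 | p | 8
8 | 8 | q | 8 | q | 8

yes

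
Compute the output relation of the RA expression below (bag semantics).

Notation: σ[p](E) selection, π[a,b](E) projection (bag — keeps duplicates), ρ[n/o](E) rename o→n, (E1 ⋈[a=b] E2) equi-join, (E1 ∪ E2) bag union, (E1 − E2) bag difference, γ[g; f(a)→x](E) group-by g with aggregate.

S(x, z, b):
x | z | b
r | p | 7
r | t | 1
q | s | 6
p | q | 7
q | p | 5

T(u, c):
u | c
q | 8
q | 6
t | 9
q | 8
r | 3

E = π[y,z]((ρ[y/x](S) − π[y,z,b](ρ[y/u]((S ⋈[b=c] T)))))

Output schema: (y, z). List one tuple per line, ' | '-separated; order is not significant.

Per-node cardinality:
  S → 5
  ρ[y/x](S) → 5
  S → 5
  T → 5
  (S ⋈[b=c] T) → 1
  ρ[y/u]((S ⋈[b=c] T)) → 1
  π[y,z,b](ρ[y/u]((S ⋈[b=c] T))) → 1
  (ρ[y/x](S) − π[y,z,b](ρ[y/u]((S ⋈[b=c] T)))) → 4
  π[y,z]((ρ[y/x](S) − π[y,z,b](ρ[y/u]((S ⋈[b=c] T))))) → 4

== RESULT ==
y | z
p | q
q | p
r | p
r | t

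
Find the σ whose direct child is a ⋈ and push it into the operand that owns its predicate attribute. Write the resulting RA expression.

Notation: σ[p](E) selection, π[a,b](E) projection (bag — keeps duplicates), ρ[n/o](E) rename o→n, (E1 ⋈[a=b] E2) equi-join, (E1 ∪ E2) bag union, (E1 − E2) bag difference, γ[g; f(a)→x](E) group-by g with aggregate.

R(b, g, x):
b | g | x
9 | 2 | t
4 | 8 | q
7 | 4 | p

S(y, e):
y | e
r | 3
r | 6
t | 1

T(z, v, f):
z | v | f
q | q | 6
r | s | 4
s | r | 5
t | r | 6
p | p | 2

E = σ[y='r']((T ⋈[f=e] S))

σ filters on y, owned by the right side.
E' = (T ⋈[f=e] σ[y='r'](S))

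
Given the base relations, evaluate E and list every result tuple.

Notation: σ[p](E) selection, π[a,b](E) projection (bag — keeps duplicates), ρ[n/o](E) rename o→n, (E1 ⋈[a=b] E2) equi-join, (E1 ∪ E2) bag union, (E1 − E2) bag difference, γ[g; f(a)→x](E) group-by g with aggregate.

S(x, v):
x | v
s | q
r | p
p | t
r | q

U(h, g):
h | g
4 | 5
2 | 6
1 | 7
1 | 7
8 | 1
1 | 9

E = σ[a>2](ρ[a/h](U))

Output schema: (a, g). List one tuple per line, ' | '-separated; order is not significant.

Row counts bottom-up:
  U → 6
  ρ[a/h](U) → 6
  σ[a>2](ρ[a/h](U)) → 2

== RESULT ==
a | g
4 | 5
8 | 1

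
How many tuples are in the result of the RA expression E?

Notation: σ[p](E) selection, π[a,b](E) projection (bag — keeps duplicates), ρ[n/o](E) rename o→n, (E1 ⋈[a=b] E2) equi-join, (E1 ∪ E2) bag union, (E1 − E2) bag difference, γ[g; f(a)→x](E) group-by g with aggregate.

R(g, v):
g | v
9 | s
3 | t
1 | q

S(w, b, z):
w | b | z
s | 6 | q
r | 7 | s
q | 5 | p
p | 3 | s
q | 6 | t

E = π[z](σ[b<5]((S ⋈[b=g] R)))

Row counts bottom-up:
  S → 5
  R → 3
  (S ⋈[b=g] R) → 1
  σ[b<5]((S ⋈[b=g] R)) → 1
  π[z](σ[b<5]((S ⋈[b=g] R))) → 1

|E| = 1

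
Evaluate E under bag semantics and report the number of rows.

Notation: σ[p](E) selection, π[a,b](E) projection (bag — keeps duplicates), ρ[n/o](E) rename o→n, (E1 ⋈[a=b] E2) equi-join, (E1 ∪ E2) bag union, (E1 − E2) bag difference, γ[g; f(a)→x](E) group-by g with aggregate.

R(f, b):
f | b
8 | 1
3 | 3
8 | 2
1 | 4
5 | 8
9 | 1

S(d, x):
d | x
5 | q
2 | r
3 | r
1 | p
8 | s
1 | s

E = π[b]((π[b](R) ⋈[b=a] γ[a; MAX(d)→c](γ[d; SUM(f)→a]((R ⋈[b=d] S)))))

Subexpression sizes:
  R → 6
  π[b](R) → 6
  R → 6
  S → 6
  (R ⋈[b=d] S) → 7
  γ[d; SUM(f)→a]((R ⋈[b=d] S)) → 4
  γ[a; MAX(d)→c](γ[d; SUM(f)→a]((R ⋈[b=d] S))) → 4
  (π[b](R) ⋈[b=a] γ[a; MAX(d)→c](γ[d; SUM(f)→a]((R ⋈[b=d] S)))) → 2
  π[b]((π[b](R) ⋈[b=a] γ[a; MAX(d)→c](γ[d; SUM(f)→a]((R ⋈[b=d] S))))) → 2

|E| = 2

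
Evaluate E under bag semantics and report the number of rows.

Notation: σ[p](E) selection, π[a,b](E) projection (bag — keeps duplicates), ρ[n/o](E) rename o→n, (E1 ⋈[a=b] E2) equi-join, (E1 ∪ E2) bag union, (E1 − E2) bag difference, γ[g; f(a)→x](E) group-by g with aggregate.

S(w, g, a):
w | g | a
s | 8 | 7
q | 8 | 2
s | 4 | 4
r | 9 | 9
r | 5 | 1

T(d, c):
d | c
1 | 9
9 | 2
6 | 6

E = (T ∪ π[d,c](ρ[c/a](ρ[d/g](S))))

Stepwise |·|:
  T → 3
  S → 5
  ρ[d/g](S) → 5
  ρ[c/a](ρ[d/g](S)) → 5
  π[d,c](ρ[c/a](ρ[d/g](S))) → 5
  (T ∪ π[d,c](ρ[c/a](ρ[d/g](S)))) → 8

|E| = 8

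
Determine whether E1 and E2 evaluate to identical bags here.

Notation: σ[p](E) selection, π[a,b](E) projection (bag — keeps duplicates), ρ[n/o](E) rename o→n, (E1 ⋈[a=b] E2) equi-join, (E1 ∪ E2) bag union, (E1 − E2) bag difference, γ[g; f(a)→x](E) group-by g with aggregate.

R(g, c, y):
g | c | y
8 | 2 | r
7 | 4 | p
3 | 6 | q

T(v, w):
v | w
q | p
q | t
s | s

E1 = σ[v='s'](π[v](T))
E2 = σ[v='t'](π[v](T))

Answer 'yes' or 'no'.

E1 subexpression sizes:
  T → 3
  π[v](T) → 3
  σ[v='s'](π[v](T)) → 1
E2 subexpression sizes:
  T → 3
  π[v](T) → 3
  σ[v='t'](π[v](T)) → 0

E1 result:
v
s
E2 result:
v
(0 rows)
Witness: ('s',) appears 1× in E1 but 0× in E2.

no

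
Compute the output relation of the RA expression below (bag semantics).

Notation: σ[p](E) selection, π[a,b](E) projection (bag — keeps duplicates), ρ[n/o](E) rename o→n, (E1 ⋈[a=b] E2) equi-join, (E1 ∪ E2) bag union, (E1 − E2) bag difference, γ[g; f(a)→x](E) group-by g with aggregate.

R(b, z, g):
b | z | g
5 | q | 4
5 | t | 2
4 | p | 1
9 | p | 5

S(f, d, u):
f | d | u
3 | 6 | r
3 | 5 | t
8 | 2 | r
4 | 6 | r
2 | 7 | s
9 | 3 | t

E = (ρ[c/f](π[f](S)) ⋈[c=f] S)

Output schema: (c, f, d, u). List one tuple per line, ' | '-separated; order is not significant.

Row counts bottom-up:
  S → 6
  π[f](S) → 6
  ρ[c/f](π[f](S)) → 6
  S → 6
  (ρ[c/f](π[f](S)) ⋈[c=f] S) → 8

== RESULT ==
c | f | d | u
2 | 2 | 7 | s
3 | 3 | 5 | t
3 | 3 | 5 | t
3 | 3 | 6 | r
3 | 3 | 6 | r
4 | 4 | 6 | r
8 | 8 | 2 | r
9 | 9 | 3 | t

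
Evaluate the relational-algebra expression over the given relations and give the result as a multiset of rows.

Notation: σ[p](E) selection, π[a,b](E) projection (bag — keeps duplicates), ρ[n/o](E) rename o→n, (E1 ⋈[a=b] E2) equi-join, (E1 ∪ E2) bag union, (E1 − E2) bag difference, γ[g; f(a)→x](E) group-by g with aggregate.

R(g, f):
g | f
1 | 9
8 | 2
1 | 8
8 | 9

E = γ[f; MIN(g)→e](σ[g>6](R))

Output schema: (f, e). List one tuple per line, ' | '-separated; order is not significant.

Per-node cardinality:
  R → 4
  σ[g>6](R) → 2
  γ[f; MIN(g)→e](σ[g>6](R)) → 2

== RESULT ==
f | e
2 | 8
9 | 8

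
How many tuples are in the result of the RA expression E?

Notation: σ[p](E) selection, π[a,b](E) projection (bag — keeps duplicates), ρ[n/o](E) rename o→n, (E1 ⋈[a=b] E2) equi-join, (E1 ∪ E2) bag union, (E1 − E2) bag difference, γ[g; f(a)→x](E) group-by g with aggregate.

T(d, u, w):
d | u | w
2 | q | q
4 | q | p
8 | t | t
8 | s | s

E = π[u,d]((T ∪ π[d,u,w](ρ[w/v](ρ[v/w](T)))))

Stepwise |·|:
  T → 4
  T → 4
  ρ[v/w](T) → 4
  ρ[w/v](ρ[v/w](T)) → 4
  π[d,u,w](ρ[w/v](ρ[v/w](T))) → 4
  (T ∪ π[d,u,w](ρ[w/v](ρ[v/w](T)))) → 8
  π[u,d]((T ∪ π[d,u,w](ρ[w/v](ρ[v/w](T))))) → 8

|E| = 8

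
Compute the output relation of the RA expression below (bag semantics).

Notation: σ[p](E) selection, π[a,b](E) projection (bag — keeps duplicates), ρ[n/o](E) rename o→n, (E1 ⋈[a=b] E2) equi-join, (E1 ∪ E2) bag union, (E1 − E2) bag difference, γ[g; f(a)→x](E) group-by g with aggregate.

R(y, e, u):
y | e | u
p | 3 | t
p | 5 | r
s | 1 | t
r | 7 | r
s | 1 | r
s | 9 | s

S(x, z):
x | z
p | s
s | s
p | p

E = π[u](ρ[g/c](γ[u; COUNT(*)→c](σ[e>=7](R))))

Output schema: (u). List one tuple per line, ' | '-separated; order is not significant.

Stepwise |·|:
  R → 6
  σ[e>=7](R) → 2
  γ[u; COUNT(*)→c](σ[e>=7](R)) → 2
  ρ[g/c](γ[u; COUNT(*)→c](σ[e>=7](R))) → 2
  π[u](ρ[g/c](γ[u; COUNT(*)→c](σ[e>=7](R)))) → 2

== RESULT ==
u
r
s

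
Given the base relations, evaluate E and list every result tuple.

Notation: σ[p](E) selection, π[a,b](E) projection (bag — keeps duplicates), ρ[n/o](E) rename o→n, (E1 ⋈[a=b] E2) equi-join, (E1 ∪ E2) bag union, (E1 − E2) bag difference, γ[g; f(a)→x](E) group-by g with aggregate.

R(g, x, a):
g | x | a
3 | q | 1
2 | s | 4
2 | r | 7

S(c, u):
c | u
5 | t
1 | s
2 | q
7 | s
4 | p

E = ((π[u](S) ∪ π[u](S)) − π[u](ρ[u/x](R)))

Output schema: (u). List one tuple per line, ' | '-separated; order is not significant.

Per-node cardinality:
  S → 5
  π[u](S) → 5
  S → 5
  π[u](S) → 5
  (π[u](S) ∪ π[u](S)) → 10
  R → 3
  ρ[u/x](R) → 3
  π[u](ρ[u/x](R)) → 3
  ((π[u](S) ∪ π[u](S)) − π[u](ρ[u/x](R))) → 8

== RESULT ==
u
p
p
q
s
s
s
t
t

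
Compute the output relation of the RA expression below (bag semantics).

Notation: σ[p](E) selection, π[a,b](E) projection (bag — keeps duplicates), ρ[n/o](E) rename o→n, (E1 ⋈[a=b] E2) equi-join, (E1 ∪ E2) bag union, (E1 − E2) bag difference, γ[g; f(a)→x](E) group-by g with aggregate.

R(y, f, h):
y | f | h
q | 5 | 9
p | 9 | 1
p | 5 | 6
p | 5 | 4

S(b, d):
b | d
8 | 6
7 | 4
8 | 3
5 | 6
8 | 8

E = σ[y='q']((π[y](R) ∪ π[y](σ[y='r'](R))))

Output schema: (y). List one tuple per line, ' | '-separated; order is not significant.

Per-node cardinality:
  R → 4
  π[y](R) → 4
  R → 4
  σ[y='r'](R) → 0
  π[y](σ[y='r'](R)) → 0
  (π[y](R) ∪ π[y](σ[y='r'](R))) → 4
  σ[y='q']((π[y](R) ∪ π[y](σ[y='r'](R)))) → 1

== RESULT ==
y
q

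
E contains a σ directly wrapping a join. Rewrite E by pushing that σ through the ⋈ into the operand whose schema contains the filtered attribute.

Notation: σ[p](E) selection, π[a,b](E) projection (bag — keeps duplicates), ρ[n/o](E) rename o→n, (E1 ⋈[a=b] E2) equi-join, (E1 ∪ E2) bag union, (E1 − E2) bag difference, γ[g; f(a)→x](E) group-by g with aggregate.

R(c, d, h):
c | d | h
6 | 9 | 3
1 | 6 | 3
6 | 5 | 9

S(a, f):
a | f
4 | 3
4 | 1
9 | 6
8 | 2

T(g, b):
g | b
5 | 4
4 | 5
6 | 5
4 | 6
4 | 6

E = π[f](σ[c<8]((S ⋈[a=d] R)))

σ filters on c, owned by the right side.
E' = π[f]((S ⋈[a=d] σ[c<8](R)))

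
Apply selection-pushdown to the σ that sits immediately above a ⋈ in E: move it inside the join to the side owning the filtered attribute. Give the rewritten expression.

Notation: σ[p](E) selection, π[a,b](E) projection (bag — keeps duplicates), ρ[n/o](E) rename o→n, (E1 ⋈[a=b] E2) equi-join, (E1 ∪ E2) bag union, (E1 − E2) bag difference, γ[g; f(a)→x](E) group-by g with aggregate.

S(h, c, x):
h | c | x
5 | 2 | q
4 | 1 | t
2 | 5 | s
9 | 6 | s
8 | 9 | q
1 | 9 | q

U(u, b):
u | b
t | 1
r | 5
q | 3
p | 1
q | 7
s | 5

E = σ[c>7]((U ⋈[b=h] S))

σ filters on c, owned by the right side.
E' = (U ⋈[b=h] σ[c>7](S))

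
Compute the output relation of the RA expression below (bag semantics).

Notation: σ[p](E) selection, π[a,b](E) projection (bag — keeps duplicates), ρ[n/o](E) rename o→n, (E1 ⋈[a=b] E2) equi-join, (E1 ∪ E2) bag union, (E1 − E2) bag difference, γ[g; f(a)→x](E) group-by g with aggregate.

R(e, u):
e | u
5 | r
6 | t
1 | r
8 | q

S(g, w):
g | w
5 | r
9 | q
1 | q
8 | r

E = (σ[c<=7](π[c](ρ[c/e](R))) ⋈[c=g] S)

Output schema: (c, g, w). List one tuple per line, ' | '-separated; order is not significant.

Per-node cardinality:
  R → 4
  ρ[c/e](R) → 4
  π[c](ρ[c/e](R)) → 4
  σ[c<=7](π[c](ρ[c/e](R))) → 3
  S → 4
  (σ[c<=7](π[c](ρ[c/e](R))) ⋈[c=g] S) → 2

== RESULT ==
c | g | w
1 | 1 | q
5 | 5 | r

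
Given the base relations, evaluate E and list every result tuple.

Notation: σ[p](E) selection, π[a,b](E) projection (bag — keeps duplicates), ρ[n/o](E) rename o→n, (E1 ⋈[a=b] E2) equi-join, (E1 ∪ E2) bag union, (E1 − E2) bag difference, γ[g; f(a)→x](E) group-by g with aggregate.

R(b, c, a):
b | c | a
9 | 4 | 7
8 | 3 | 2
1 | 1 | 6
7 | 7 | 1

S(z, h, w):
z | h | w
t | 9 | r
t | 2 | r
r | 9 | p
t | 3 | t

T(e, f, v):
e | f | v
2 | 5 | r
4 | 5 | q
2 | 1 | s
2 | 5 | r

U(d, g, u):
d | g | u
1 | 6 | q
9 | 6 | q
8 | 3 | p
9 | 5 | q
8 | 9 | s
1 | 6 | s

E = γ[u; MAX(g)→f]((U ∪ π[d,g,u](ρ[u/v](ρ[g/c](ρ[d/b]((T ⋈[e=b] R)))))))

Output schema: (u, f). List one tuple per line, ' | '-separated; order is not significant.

Stepwise |·|:
  U → 6
  T → 4
  R → 4
  (T ⋈[e=b] R) → 0
  ρ[d/b]((T ⋈[e=b] R)) → 0
  ρ[g/c](ρ[d/b]((T ⋈[e=b] R))) → 0
  ρ[u/v](ρ[g/c](ρ[d/b]((T ⋈[e=b] R)))) → 0
  π[d,g,u](ρ[u/v](ρ[g/c](ρ[d/b]((T ⋈[e=b] R))))) → 0
  (U ∪ π[d,g,u](ρ[u/v](ρ[g/c](ρ[d/b]((T ⋈[e=b] R)))))) → 6
  γ[u; MAX(g)→f]((U ∪ π[d,g,u](ρ[u/v](ρ[g/c](ρ[d/b]((T ⋈[e=b] R))))))) → 3

== RESULT ==
u | f
p | 3
q | 6
s | 9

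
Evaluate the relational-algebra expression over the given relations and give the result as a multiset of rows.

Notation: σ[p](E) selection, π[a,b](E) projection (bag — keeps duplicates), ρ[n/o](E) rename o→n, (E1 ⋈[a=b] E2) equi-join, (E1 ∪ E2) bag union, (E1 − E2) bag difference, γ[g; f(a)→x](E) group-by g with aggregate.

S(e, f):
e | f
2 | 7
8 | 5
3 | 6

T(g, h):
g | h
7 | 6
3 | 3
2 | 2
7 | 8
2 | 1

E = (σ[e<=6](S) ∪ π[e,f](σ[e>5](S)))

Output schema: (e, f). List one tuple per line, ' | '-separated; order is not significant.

Row counts bottom-up:
  S → 3
  σ[e<=6](S) → 2
  S → 3
  σ[e>5](S) → 1
  π[e,f](σ[e>5](S)) → 1
  (σ[e<=6](S) ∪ π[e,f](σ[e>5](S))) → 3

== RESULT ==
e | f
2 | 7
3 | 6
8 | 5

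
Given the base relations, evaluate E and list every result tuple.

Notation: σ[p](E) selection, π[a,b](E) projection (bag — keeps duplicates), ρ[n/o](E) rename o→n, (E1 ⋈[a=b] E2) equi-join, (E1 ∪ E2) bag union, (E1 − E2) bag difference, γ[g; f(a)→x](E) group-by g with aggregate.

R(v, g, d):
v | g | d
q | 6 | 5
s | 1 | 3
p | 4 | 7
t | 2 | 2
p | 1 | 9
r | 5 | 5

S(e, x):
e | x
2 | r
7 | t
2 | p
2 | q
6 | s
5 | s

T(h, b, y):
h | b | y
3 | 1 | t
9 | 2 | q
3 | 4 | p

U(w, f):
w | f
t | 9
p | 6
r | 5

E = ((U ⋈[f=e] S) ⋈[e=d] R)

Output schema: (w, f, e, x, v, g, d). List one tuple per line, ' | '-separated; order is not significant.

Subexpression sizes:
  U → 3
  S → 6
  (U ⋈[f=e] S) → 2
  R → 6
  ((U ⋈[f=e] S) ⋈[e=d] R) → 2

== RESULT ==
w | f | e | x | v | g | d
r | 5 | 5 | s | q | 6 | 5
r | 5 | 5 | s | r | 5 | 5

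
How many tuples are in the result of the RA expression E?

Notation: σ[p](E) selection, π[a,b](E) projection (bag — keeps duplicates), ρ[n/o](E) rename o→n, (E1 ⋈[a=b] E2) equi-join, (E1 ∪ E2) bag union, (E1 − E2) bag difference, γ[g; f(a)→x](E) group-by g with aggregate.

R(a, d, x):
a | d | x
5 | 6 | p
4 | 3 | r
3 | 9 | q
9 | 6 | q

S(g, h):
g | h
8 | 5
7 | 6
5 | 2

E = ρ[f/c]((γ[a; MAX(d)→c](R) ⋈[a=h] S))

Per-node cardinality:
  R → 4
  γ[a; MAX(d)→c](R) → 4
  S → 3
  (γ[a; MAX(d)→c](R) ⋈[a=h] S) → 1
  ρ[f/c]((γ[a; MAX(d)→c](R) ⋈[a=h] S)) → 1

|E| = 1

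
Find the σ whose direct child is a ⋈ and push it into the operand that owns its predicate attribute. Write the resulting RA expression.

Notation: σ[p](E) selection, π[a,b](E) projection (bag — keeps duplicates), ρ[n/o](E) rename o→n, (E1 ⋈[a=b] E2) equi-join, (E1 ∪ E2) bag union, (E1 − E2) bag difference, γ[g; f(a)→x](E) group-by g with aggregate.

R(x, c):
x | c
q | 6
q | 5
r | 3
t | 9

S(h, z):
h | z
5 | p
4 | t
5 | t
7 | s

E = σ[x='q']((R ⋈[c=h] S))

σ filters on x, owned by the left side.
E' = (σ[x='q'](R) ⋈[c=h] S)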